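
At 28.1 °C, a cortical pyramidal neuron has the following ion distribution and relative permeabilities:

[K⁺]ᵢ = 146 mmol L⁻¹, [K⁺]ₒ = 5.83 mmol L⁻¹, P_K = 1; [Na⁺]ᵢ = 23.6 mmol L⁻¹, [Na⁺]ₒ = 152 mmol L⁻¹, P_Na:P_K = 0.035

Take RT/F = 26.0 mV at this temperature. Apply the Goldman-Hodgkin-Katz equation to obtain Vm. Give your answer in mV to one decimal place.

Vm = 26.0 · ln[(Σ P·[cation]ₒ + Σ P·[anion]ᵢ) / (Σ P·[cation]ᵢ + Σ P·[anion]ₒ)]
Numerator = 1×5.83 + 0.035×152 = 11.15
Denominator = 1×146 + 0.035×23.6 = 146.8
Vm = 26.0 · ln(0.07594) = 26.0 × (-2.5778) = -67.02 mV

-67.0 mV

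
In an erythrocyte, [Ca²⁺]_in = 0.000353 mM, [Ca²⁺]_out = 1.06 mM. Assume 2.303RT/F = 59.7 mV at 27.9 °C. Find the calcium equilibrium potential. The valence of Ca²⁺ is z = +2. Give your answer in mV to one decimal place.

103.8 mV

E = (59.7/z) · log₁₀([Ca²⁺]_out/[Ca²⁺]_in) with z = +2.
= (59.7/2) · log₁₀(1.06/0.000353) = 29.85 · log₁₀(3003)
= 29.85 · (3.4775) = 103.80 mV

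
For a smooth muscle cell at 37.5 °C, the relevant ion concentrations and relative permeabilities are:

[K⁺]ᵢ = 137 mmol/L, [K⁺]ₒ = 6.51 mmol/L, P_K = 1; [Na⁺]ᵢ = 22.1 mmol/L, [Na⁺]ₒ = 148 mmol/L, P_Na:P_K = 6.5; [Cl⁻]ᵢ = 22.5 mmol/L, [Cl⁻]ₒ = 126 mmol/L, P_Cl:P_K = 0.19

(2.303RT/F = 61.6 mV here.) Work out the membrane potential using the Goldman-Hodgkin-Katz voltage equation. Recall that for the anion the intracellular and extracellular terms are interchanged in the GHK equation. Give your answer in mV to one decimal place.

31.1 mV

Vm = 61.6 · log₁₀[(Σ P·[cation]ₒ + Σ P·[anion]ᵢ) / (Σ P·[cation]ᵢ + Σ P·[anion]ₒ)]
Numerator = 1×6.51 + 6.5×148 + 0.19×22.5 = 972.8
Denominator = 1×137 + 6.5×22.1 + 0.19×126 = 304.6
Vm = 61.6 · log₁₀(3.1938) = 61.6 × (0.5043) = 31.06 mV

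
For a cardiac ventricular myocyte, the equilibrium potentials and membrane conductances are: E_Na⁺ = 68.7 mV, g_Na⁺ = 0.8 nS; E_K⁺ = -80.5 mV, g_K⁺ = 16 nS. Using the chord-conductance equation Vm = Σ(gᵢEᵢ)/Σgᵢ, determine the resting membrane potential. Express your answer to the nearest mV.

-73 mV

Σ gᵢEᵢ = 0.8·(68.7) + 16·(-80.5) = -1233.04
Σ gᵢ = 0.8 + 16 = 16.8
Vm = -1233.04 / 16.8 = -73.40 mV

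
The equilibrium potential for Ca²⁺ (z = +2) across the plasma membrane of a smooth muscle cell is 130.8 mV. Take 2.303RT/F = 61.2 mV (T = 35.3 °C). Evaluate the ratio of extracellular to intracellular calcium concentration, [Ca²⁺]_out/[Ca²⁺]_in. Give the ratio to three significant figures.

18800

log₁₀([out]/[in]) = E·z/(61.2) = 130.8 × 2 / 61.2 = 4.2745
[out]/[in] = 10^(4.2745) = 1.882e+04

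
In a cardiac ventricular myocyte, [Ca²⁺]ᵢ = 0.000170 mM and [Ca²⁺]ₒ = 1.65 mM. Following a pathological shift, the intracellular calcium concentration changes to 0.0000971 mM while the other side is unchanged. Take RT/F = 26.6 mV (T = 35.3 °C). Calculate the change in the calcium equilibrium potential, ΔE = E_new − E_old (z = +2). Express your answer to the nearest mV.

7 mV

E_old = (26.6/2)·ln(1.65/0.000170) = 122.10 mV
E_new = (26.6/2)·ln(1.65/0.0000971) = 129.55 mV
ΔE = 129.55 − (122.10) = 7.45 mV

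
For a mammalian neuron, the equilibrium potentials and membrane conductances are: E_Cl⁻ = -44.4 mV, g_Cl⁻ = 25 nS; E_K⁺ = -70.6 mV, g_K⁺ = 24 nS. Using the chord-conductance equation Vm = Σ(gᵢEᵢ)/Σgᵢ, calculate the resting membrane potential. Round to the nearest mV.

-57 mV

Σ gᵢEᵢ = 25·(-44.4) + 24·(-70.6) = -2804.40
Σ gᵢ = 25 + 24 = 49
Vm = -2804.40 / 49 = -57.23 mV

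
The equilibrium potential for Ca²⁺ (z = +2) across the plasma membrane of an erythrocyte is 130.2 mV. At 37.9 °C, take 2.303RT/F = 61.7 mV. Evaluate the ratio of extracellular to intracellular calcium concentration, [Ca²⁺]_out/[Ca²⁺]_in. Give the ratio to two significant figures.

17000

log₁₀([out]/[in]) = E·z/(61.7) = 130.2 × 2 / 61.7 = 4.2204
[out]/[in] = 10^(4.2204) = 1.661e+04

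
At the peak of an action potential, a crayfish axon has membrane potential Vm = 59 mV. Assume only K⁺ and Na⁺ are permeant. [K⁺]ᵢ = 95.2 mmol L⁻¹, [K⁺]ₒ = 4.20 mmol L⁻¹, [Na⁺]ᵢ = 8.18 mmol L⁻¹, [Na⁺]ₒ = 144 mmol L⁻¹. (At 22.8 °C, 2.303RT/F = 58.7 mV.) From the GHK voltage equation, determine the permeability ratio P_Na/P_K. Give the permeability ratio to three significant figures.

Let α = P_Na/P_K. GHK: Vm = 58.7·log₁₀[(Kₒ + α·Naₒ)/(Kᵢ + α·Naᵢ)].
10^(Vm/58.7) = 10^(59.0/58.7) = 10.118
So 10.118·(Kᵢ + α·Naᵢ) = Kₒ + α·Naₒ → α = (10.118·95.2 − 4.2) / (144.0 − 10.118·8.18)
α = (963.3 − 4.2) / (144.0 − 82.77) = 959.1/61.23 = 15.66

15.7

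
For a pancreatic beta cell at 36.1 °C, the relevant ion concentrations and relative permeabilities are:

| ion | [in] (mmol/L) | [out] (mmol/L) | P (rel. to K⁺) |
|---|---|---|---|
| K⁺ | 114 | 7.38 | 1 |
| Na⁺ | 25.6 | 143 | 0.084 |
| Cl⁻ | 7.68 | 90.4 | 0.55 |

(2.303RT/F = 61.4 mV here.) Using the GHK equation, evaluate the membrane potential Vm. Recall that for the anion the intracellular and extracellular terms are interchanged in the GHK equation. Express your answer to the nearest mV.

Vm = 61.4 · log₁₀[(Σ P·[cation]ₒ + Σ P·[anion]ᵢ) / (Σ P·[cation]ᵢ + Σ P·[anion]ₒ)]
Numerator = 1×7.38 + 0.084×143 + 0.55×7.68 = 23.62
Denominator = 1×114 + 0.084×25.6 + 0.55×90.4 = 165.9
Vm = 61.4 · log₁₀(0.14238) = 61.4 × (-0.8466) = -51.98 mV

-52 mV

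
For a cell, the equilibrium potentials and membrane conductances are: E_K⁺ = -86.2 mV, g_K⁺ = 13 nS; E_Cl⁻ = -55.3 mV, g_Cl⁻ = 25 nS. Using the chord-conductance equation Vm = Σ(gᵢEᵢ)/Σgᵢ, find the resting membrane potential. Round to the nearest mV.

-66 mV

Σ gᵢEᵢ = 13·(-86.2) + 25·(-55.3) = -2503.10
Σ gᵢ = 13 + 25 = 38
Vm = -2503.10 / 38 = -65.87 mV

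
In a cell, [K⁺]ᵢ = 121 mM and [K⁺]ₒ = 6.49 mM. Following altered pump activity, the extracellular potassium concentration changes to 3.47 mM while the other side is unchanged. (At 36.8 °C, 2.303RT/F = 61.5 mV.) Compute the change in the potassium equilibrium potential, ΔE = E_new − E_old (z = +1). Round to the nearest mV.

E_old = (61.5/1)·log₁₀(6.49/121) = -78.14 mV
E_new = (61.5/1)·log₁₀(3.47/121) = -94.86 mV
ΔE = -94.86 − (-78.14) = -16.72 mV

-17 mV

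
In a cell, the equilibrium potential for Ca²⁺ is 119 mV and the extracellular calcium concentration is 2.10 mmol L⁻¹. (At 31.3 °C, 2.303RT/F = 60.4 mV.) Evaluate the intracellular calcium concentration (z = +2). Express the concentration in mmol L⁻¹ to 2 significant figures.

Nernst: E = (60.4/2) · log₁₀([out]/[in]), so log₁₀([out]/[in]) = 119.0 × 2 / 60.4 = 3.9404.
[out]/[in] = 10^(3.9404) = 8718.
[in] = 2.10 / 8718 = 0.0002409 mmol L⁻¹.

0.00024 mmol L⁻¹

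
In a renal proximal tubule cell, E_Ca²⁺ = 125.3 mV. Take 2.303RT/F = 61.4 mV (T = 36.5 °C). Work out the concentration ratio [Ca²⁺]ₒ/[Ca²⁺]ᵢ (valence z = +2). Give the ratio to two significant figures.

log₁₀([out]/[in]) = E·z/(61.4) = 125.3 × 2 / 61.4 = 4.0814
[out]/[in] = 10^(4.0814) = 1.206e+04

12000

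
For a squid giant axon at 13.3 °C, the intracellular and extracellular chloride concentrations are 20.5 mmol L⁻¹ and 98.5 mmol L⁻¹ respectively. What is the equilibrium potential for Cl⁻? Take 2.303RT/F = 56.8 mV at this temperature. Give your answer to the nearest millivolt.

E = (56.8/z) · log₁₀([Cl⁻]_out/[Cl⁻]_in) with z = -1.
For an anion, dividing by z = -1 reverses the sign.
= (56.8/-1) · log₁₀(98.5/20.5) = -56.80 · log₁₀(4.805)
= -56.80 · (0.6817) = -38.72 mV

-39 mV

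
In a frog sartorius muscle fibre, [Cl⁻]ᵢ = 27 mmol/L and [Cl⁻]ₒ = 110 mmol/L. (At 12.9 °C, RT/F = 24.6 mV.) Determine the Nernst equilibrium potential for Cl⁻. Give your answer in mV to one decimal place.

E = (24.6/z) · ln([Cl⁻]_out/[Cl⁻]_in) with z = -1.
For an anion, dividing by z = -1 reverses the sign.
= (24.6/-1) · ln(110/27) = -24.60 · ln(4.074)
= -24.60 · (1.4046) = -34.55 mV

-34.6 mV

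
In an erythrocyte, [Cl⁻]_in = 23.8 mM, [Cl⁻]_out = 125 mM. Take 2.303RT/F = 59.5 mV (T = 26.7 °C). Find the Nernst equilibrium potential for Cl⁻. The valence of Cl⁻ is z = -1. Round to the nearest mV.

-43 mV

E = (59.5/z) · log₁₀([Cl⁻]_out/[Cl⁻]_in) with z = -1.
For an anion, dividing by z = -1 reverses the sign.
= (59.5/-1) · log₁₀(125/23.8) = -59.50 · log₁₀(5.252)
= -59.50 · (0.7203) = -42.86 mV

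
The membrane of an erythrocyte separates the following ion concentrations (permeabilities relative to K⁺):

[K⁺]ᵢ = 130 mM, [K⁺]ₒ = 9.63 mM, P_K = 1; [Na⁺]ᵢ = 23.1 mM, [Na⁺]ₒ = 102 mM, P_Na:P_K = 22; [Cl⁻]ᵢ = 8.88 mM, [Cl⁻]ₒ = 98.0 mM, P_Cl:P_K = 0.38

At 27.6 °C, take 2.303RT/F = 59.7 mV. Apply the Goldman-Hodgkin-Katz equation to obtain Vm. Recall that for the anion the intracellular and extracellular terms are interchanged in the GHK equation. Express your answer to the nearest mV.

Vm = 59.7 · log₁₀[(Σ P·[cation]ₒ + Σ P·[anion]ᵢ) / (Σ P·[cation]ᵢ + Σ P·[anion]ₒ)]
Numerator = 1×9.63 + 22×102 + 0.38×8.88 = 2257
Denominator = 1×130 + 22×23.1 + 0.38×98.0 = 675.4
Vm = 59.7 · log₁₀(3.3415) = 59.7 × (0.5239) = 31.28 mV

31 mV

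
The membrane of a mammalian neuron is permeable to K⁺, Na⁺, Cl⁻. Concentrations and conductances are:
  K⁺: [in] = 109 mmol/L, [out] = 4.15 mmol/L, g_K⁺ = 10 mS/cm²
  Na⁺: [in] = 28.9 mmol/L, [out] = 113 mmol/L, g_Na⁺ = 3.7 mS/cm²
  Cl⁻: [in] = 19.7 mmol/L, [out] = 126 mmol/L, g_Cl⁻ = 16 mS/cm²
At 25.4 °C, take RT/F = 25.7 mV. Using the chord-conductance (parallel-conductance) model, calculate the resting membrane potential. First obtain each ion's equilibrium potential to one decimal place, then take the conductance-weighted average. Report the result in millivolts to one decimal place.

-49.6 mV

E_K⁺ = (25.7/1)·ln(4.15/109) = -84.0 mV
E_Na⁺ = (25.7/1)·ln(113/28.9) = 35.0 mV
E_Cl⁻ = (25.7/-1)·ln(126/19.7) = -47.7 mV
Vm = (Σ gᵢEᵢ)/(Σ gᵢ) = (10·-84.0 + 3.7·35.0 + 16·-47.7) / (10 + 3.7 + 16)
= -1473.70 / 29.7 = -49.62 mV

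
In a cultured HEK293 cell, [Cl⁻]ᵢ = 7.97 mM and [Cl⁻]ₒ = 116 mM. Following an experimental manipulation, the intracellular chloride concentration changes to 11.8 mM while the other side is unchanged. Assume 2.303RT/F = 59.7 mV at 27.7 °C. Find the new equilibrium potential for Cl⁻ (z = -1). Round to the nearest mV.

-59 mV

After the shift: [Cl⁻]_out = 116, [Cl⁻]_in = 11.8 mM.
E_new = (59.7/-1)·log₁₀(116/11.8) = -59.70 · (0.9926) = -59.26 mV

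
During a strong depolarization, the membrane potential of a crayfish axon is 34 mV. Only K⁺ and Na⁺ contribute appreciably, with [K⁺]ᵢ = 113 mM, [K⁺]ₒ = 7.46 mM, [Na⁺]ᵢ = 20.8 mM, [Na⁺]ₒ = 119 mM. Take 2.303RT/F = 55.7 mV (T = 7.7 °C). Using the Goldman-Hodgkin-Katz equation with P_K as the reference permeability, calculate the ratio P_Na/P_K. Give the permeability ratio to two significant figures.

13

Let α = P_Na/P_K. GHK: Vm = 55.7·log₁₀[(Kₒ + α·Naₒ)/(Kᵢ + α·Naᵢ)].
10^(Vm/55.7) = 10^(34.0/55.7) = 4.0777
So 4.0777·(Kᵢ + α·Naᵢ) = Kₒ + α·Naₒ → α = (4.0777·113.0 − 7.46) / (119.0 − 4.0777·20.8)
α = (460.8 − 7.46) / (119.0 − 84.82) = 453.3/34.18 = 13.26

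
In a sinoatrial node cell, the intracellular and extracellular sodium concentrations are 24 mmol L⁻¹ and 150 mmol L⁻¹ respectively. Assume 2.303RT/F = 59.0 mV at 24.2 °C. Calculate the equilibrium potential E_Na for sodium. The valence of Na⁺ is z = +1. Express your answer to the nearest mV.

47 mV

E = (59.0/z) · log₁₀([Na⁺]_out/[Na⁺]_in) with z = +1.
= (59.0/1) · log₁₀(150/24) = 59.00 · log₁₀(6.25)
= 59.00 · (0.7959) = 46.96 mV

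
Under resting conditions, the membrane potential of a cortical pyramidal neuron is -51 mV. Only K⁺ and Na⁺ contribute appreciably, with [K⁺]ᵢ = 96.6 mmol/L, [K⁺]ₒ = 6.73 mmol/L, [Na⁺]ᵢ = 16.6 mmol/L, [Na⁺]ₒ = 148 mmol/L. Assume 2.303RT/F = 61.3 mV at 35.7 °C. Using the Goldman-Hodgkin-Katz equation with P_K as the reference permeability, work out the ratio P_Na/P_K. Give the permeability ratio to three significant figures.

0.0515

Let α = P_Na/P_K. GHK: Vm = 61.3·log₁₀[(Kₒ + α·Naₒ)/(Kᵢ + α·Naᵢ)].
10^(Vm/61.3) = 10^(-51.0/61.3) = 0.14724
So 0.14724·(Kᵢ + α·Naᵢ) = Kₒ + α·Naₒ → α = (0.14724·96.6 − 6.73) / (148.0 − 0.14724·16.6)
α = (14.22 − 6.73) / (148.0 − 2.444) = 7.493/145.6 = 0.05148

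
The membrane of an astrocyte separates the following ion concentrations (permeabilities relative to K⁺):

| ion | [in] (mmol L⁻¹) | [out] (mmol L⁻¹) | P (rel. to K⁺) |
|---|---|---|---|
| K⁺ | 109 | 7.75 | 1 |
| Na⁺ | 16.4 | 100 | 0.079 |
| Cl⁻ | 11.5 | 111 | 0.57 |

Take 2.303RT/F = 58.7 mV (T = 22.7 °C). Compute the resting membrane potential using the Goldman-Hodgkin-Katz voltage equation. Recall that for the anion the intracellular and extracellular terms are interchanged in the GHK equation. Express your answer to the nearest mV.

Vm = 58.7 · log₁₀[(Σ P·[cation]ₒ + Σ P·[anion]ᵢ) / (Σ P·[cation]ᵢ + Σ P·[anion]ₒ)]
Numerator = 1×7.75 + 0.079×100 + 0.57×11.5 = 22.2
Denominator = 1×109 + 0.079×16.4 + 0.57×111 = 173.6
Vm = 58.7 · log₁₀(0.12793) = 58.7 × (-0.8930) = -52.42 mV

-52 mV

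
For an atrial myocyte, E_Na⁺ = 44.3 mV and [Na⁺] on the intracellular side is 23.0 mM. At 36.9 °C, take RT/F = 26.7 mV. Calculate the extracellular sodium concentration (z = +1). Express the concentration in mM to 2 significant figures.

Nernst: E = (26.7/1) · ln([out]/[in]), so ln([out]/[in]) = 44.3 × 1 / 26.7 = 1.6592.
[out]/[in] = e^(1.6592) = 5.255.
[out] = 5.255 × 23.0 = 120.9 mM.

120 mM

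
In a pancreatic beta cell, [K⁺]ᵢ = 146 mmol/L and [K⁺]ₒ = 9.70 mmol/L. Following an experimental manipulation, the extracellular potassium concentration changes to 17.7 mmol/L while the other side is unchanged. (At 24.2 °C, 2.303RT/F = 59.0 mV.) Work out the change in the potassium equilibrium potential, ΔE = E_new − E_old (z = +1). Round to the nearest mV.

15 mV

E_old = (59.0/1)·log₁₀(9.70/146) = -69.48 mV
E_new = (59.0/1)·log₁₀(17.7/146) = -54.07 mV
ΔE = -54.07 − (-69.48) = 15.41 mV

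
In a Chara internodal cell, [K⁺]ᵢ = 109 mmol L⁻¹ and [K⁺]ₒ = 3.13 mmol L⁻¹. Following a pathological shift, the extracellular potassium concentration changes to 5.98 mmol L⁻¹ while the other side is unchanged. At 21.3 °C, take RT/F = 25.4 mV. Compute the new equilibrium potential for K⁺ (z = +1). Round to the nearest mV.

After the shift: [K⁺]_out = 5.98, [K⁺]_in = 109 mmol L⁻¹.
E_new = (25.4/1)·ln(5.98/109) = 25.40 · (-2.9029) = -73.73 mV

-74 mV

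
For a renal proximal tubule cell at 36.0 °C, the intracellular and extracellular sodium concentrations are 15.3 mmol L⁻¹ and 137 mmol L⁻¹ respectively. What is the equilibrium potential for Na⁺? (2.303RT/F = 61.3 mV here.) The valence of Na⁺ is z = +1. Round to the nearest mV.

E = (61.3/z) · log₁₀([Na⁺]_out/[Na⁺]_in) with z = +1.
= (61.3/1) · log₁₀(137/15.3) = 61.30 · log₁₀(8.954)
= 61.30 · (0.9520) = 58.36 mV

58 mV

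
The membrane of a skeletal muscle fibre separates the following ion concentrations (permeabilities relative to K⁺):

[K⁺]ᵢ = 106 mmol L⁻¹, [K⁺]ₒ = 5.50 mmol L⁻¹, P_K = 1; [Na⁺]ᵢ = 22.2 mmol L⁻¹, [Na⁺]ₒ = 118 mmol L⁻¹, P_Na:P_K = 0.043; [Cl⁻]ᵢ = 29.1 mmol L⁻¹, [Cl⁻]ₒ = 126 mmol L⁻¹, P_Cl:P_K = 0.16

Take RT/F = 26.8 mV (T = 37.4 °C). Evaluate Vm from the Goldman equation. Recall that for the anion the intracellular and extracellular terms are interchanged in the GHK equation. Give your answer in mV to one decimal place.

Vm = 26.8 · ln[(Σ P·[cation]ₒ + Σ P·[anion]ᵢ) / (Σ P·[cation]ᵢ + Σ P·[anion]ₒ)]
Numerator = 1×5.50 + 0.043×118 + 0.16×29.1 = 15.23
Denominator = 1×106 + 0.043×22.2 + 0.16×126 = 127.1
Vm = 26.8 · ln(0.11981) = 26.8 × (-2.1218) = -56.86 mV

-56.9 mV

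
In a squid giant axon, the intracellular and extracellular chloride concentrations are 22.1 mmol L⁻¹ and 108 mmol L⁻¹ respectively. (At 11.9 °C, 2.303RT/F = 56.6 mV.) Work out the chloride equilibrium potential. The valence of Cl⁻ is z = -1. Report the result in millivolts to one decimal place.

-39.0 mV

E = (56.6/z) · log₁₀([Cl⁻]_out/[Cl⁻]_in) with z = -1.
For an anion, dividing by z = -1 reverses the sign.
= (56.6/-1) · log₁₀(108/22.1) = -56.60 · log₁₀(4.887)
= -56.60 · (0.6890) = -39.00 mV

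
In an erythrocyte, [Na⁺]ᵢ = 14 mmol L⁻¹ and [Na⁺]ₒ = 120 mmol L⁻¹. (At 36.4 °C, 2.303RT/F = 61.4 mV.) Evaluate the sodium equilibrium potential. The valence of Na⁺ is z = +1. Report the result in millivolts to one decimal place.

57.3 mV

E = (61.4/z) · log₁₀([Na⁺]_out/[Na⁺]_in) with z = +1.
= (61.4/1) · log₁₀(120/14) = 61.40 · log₁₀(8.571)
= 61.40 · (0.9331) = 57.29 mV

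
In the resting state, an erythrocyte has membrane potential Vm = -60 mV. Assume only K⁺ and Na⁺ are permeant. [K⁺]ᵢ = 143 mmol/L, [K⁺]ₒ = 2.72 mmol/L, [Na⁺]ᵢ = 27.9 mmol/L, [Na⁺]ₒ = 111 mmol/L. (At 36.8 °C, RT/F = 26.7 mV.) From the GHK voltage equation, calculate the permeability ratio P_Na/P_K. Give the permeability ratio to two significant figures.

0.11

Let α = P_Na/P_K. GHK: Vm = 26.7·ln[(Kₒ + α·Naₒ)/(Kᵢ + α·Naᵢ)].
e^(Vm/26.7) = e^(-60.0/26.7) = 0.1057
So 0.1057·(Kᵢ + α·Naᵢ) = Kₒ + α·Naₒ → α = (0.1057·143.0 − 2.72) / (111.0 − 0.1057·27.9)
α = (15.11 − 2.72) / (111.0 − 2.949) = 12.39/108.1 = 0.1147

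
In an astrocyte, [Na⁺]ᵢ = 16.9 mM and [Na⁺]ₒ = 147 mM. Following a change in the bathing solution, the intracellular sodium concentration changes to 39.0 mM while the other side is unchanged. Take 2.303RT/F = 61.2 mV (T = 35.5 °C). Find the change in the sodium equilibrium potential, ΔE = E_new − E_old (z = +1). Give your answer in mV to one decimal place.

-22.2 mV

E_old = (61.2/1)·log₁₀(147/16.9) = 57.49 mV
E_new = (61.2/1)·log₁₀(147/39.0) = 35.27 mV
ΔE = 35.27 − (57.49) = -22.23 mV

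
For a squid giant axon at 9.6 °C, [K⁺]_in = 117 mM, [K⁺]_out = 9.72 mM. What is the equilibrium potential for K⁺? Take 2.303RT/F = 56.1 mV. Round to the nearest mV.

-61 mV

E = (56.1/z) · log₁₀([K⁺]_out/[K⁺]_in) with z = +1.
= (56.1/1) · log₁₀(9.72/117) = 56.10 · log₁₀(0.08308)
= 56.10 · (-1.0805) = -60.62 mV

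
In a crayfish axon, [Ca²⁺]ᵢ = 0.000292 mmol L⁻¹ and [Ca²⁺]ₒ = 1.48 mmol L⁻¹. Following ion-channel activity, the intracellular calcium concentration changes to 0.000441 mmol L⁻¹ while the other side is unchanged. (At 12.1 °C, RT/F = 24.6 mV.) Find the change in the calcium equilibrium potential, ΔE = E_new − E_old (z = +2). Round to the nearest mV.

E_old = (24.6/2)·ln(1.48/0.000292) = 104.93 mV
E_new = (24.6/2)·ln(1.48/0.000441) = 99.86 mV
ΔE = 99.86 − (104.93) = -5.07 mV

-5 mV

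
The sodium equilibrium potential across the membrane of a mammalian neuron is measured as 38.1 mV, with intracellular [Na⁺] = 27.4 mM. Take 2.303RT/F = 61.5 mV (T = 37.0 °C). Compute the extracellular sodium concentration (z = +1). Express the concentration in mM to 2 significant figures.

110 mM

Nernst: E = (61.5/1) · log₁₀([out]/[in]), so log₁₀([out]/[in]) = 38.1 × 1 / 61.5 = 0.6195.
[out]/[in] = 10^(0.6195) = 4.164.
[out] = 4.164 × 27.4 = 114.1 mM.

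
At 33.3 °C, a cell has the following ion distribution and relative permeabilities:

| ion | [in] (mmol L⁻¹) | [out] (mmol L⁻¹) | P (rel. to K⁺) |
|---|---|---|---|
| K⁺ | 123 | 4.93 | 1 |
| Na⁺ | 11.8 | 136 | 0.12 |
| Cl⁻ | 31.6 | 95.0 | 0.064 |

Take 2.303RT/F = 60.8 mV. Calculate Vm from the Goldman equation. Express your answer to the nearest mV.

-46 mV

Vm = 60.8 · log₁₀[(Σ P·[cation]ₒ + Σ P·[anion]ᵢ) / (Σ P·[cation]ᵢ + Σ P·[anion]ₒ)]
Numerator = 1×4.93 + 0.12×136 + 0.064×31.6 = 23.27
Denominator = 1×123 + 0.12×11.8 + 0.064×95.0 = 130.5
Vm = 60.8 · log₁₀(0.17834) = 60.8 × (-0.7488) = -45.52 mV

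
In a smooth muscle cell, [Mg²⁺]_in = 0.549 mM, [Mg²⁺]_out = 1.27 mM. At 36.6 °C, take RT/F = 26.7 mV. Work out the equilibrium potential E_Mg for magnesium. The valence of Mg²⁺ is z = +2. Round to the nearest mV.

11 mV

E = (26.7/z) · ln([Mg²⁺]_out/[Mg²⁺]_in) with z = +2.
= (26.7/2) · ln(1.27/0.549) = 13.35 · ln(2.313)
= 13.35 · (0.8387) = 11.20 mV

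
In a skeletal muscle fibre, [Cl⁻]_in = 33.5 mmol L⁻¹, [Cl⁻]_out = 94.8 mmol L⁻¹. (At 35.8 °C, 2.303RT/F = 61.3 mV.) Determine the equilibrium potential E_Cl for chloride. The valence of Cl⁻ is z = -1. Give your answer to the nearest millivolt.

E = (61.3/z) · log₁₀([Cl⁻]_out/[Cl⁻]_in) with z = -1.
For an anion, dividing by z = -1 reverses the sign.
= (61.3/-1) · log₁₀(94.8/33.5) = -61.30 · log₁₀(2.83)
= -61.30 · (0.4518) = -27.69 mV

-28 mV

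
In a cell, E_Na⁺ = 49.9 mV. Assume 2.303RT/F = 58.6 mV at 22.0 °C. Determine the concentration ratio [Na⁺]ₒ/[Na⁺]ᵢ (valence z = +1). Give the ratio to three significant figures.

log₁₀([out]/[in]) = E·z/(58.6) = 49.9 × 1 / 58.6 = 0.8515
[out]/[in] = 10^(0.8515) = 7.105

7.10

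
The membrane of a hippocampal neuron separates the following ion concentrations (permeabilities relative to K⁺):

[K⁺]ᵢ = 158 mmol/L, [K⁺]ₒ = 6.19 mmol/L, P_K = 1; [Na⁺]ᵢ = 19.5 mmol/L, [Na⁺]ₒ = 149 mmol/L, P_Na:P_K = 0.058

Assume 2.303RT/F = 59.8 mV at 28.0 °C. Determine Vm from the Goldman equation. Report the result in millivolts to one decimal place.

-61.6 mV

Vm = 59.8 · log₁₀[(Σ P·[cation]ₒ + Σ P·[anion]ᵢ) / (Σ P·[cation]ᵢ + Σ P·[anion]ₒ)]
Numerator = 1×6.19 + 0.058×149 = 14.83
Denominator = 1×158 + 0.058×19.5 = 159.1
Vm = 59.8 · log₁₀(0.093206) = 59.8 × (-1.0306) = -61.63 mV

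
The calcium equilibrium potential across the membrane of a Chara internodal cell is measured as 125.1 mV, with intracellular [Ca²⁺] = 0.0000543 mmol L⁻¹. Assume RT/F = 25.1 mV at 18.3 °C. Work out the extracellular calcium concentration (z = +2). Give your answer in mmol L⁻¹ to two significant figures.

Nernst: E = (25.1/2) · ln([out]/[in]), so ln([out]/[in]) = 125.1 × 2 / 25.1 = 9.9681.
[out]/[in] = e^(9.9681) = 2.134e+04.
[out] = 2.134e+04 × 0.0000543 = 1.159 mmol L⁻¹.

1.2 mmol L⁻¹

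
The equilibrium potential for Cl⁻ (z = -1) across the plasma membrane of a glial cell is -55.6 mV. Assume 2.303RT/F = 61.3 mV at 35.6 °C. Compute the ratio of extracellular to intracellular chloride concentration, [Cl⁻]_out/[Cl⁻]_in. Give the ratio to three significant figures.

log₁₀([out]/[in]) = E·z/(61.3) = -55.6 × -1 / 61.3 = 0.9070
[out]/[in] = 10^(0.9070) = 8.073

8.07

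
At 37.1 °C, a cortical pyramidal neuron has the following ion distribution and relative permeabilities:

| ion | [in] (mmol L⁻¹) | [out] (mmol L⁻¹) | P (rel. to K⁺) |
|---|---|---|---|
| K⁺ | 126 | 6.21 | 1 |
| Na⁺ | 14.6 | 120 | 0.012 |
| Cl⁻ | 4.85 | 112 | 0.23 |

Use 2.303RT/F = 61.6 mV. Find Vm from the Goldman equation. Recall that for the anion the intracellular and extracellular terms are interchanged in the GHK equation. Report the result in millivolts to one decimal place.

-76.3 mV

Vm = 61.6 · log₁₀[(Σ P·[cation]ₒ + Σ P·[anion]ᵢ) / (Σ P·[cation]ᵢ + Σ P·[anion]ₒ)]
Numerator = 1×6.21 + 0.012×120 + 0.23×4.85 = 8.765
Denominator = 1×126 + 0.012×14.6 + 0.23×112 = 151.9
Vm = 61.6 · log₁₀(0.057692) = 61.6 × (-1.2389) = -76.32 mV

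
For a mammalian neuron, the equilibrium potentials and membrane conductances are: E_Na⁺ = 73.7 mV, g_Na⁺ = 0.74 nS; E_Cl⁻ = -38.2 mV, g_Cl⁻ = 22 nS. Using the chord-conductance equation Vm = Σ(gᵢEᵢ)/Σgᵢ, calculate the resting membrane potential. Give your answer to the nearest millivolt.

-35 mV

Σ gᵢEᵢ = 0.74·(73.7) + 22·(-38.2) = -785.86
Σ gᵢ = 0.74 + 22 = 22.74
Vm = -785.86 / 22.74 = -34.56 mV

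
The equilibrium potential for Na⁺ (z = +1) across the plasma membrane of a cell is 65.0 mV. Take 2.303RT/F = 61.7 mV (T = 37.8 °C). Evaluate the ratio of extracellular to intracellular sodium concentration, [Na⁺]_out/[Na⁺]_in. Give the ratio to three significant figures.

11.3

log₁₀([out]/[in]) = E·z/(61.7) = 65.0 × 1 / 61.7 = 1.0535
[out]/[in] = 10^(1.0535) = 11.31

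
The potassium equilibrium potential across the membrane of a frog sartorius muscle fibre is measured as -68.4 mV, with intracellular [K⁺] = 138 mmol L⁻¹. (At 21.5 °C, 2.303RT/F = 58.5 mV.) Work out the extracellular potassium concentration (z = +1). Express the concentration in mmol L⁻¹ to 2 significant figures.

Nernst: E = (58.5/1) · log₁₀([out]/[in]), so log₁₀([out]/[in]) = -68.4 × 1 / 58.5 = -1.1692.
[out]/[in] = 10^(-1.1692) = 0.06773.
[out] = 0.06773 × 138 = 9.346 mmol L⁻¹.

9.3 mmol L⁻¹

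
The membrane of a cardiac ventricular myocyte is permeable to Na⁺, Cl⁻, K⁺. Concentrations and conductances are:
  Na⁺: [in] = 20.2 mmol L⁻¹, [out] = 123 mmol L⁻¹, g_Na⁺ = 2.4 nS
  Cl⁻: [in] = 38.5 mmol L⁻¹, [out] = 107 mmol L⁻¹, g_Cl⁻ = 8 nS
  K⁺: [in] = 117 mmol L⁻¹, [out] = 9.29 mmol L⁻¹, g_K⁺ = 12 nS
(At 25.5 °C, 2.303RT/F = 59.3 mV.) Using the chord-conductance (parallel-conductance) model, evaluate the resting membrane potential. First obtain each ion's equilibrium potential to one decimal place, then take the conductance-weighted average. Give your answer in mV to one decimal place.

-39.3 mV

E_Na⁺ = (59.3/1)·log₁₀(123/20.2) = 46.5 mV
E_Cl⁻ = (59.3/-1)·log₁₀(107/38.5) = -26.3 mV
E_K⁺ = (59.3/1)·log₁₀(9.29/117) = -65.2 mV
Vm = (Σ gᵢEᵢ)/(Σ gᵢ) = (2.4·46.5 + 8·-26.3 + 12·-65.2) / (2.4 + 8 + 12)
= -881.20 / 22.4 = -39.34 mV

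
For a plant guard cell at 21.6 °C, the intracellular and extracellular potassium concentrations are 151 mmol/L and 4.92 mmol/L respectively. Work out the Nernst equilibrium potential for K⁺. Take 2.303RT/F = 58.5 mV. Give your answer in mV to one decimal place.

-87.0 mV

E = (58.5/z) · log₁₀([K⁺]_out/[K⁺]_in) with z = +1.
= (58.5/1) · log₁₀(4.92/151) = 58.50 · log₁₀(0.03258)
= 58.50 · (-1.4870) = -86.99 mV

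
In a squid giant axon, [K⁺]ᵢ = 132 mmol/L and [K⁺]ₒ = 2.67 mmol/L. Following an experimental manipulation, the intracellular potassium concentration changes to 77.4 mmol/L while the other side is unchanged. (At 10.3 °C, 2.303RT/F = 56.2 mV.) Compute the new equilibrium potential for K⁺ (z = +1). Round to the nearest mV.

After the shift: [K⁺]_out = 2.67, [K⁺]_in = 77.4 mmol/L.
E_new = (56.2/1)·log₁₀(2.67/77.4) = 56.20 · (-1.4622) = -82.18 mV

-82 mV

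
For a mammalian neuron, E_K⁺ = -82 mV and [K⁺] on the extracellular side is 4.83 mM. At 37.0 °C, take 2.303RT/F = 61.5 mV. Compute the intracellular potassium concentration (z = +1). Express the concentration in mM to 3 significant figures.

104 mM

Nernst: E = (61.5/1) · log₁₀([out]/[in]), so log₁₀([out]/[in]) = -82.0 × 1 / 61.5 = -1.3333.
[out]/[in] = 10^(-1.3333) = 0.04642.
[in] = 4.83 / 0.04642 = 104.1 mM.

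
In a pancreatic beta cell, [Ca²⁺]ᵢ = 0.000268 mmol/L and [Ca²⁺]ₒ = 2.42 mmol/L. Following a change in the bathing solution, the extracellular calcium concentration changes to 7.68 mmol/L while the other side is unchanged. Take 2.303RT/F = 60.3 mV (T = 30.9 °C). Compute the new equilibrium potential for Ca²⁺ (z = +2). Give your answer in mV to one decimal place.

After the shift: [Ca²⁺]_out = 7.68, [Ca²⁺]_in = 0.000268 mmol/L.
E_new = (60.3/2)·log₁₀(7.68/0.000268) = 30.15 · (4.4572) = 134.39 mV

134.4 mV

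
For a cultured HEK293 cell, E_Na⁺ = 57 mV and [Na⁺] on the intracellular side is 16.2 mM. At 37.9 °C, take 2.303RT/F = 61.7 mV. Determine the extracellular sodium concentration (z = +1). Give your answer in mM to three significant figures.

136 mM

Nernst: E = (61.7/1) · log₁₀([out]/[in]), so log₁₀([out]/[in]) = 57.0 × 1 / 61.7 = 0.9238.
[out]/[in] = 10^(0.9238) = 8.391.
[out] = 8.391 × 16.2 = 135.9 mM.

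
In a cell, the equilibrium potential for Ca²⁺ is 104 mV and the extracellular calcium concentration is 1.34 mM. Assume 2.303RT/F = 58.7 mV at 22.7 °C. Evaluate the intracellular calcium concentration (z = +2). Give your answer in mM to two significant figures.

0.00038 mM

Nernst: E = (58.7/2) · log₁₀([out]/[in]), so log₁₀([out]/[in]) = 104.0 × 2 / 58.7 = 3.5434.
[out]/[in] = 10^(3.5434) = 3495.
[in] = 1.34 / 3495 = 0.0003834 mM.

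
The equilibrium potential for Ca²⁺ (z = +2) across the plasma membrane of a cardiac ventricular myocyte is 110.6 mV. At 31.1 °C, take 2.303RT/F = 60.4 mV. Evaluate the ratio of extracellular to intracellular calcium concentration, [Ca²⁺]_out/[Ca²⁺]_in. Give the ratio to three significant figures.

log₁₀([out]/[in]) = E·z/(60.4) = 110.6 × 2 / 60.4 = 3.6623
[out]/[in] = 10^(3.6623) = 4595

4590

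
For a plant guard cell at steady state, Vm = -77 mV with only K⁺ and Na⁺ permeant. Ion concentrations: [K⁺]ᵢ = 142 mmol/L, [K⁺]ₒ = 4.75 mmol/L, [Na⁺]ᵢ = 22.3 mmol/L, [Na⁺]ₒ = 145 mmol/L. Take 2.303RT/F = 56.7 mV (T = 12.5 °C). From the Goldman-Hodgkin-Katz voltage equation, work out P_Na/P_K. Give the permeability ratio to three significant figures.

Let α = P_Na/P_K. GHK: Vm = 56.7·log₁₀[(Kₒ + α·Naₒ)/(Kᵢ + α·Naᵢ)].
10^(Vm/56.7) = 10^(-77.0/56.7) = 0.043851
So 0.043851·(Kᵢ + α·Naᵢ) = Kₒ + α·Naₒ → α = (0.043851·142.0 − 4.75) / (145.0 − 0.043851·22.3)
α = (6.227 − 4.75) / (145.0 − 0.9779) = 1.477/144 = 0.01025

0.0103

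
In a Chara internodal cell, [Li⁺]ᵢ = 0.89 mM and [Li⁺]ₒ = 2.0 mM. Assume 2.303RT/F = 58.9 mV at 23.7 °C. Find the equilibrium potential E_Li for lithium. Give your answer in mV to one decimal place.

20.7 mV

E = (58.9/z) · log₁₀([Li⁺]_out/[Li⁺]_in) with z = +1.
= (58.9/1) · log₁₀(2.0/0.89) = 58.90 · log₁₀(2.247)
= 58.90 · (0.3516) = 20.71 mV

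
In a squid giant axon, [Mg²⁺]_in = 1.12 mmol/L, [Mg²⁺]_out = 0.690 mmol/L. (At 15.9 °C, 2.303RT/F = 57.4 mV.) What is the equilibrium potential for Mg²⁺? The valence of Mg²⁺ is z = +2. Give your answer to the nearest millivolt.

E = (57.4/z) · log₁₀([Mg²⁺]_out/[Mg²⁺]_in) with z = +2.
= (57.4/2) · log₁₀(0.690/1.12) = 28.70 · log₁₀(0.6161)
= 28.70 · (-0.2104) = -6.04 mV

-6 mV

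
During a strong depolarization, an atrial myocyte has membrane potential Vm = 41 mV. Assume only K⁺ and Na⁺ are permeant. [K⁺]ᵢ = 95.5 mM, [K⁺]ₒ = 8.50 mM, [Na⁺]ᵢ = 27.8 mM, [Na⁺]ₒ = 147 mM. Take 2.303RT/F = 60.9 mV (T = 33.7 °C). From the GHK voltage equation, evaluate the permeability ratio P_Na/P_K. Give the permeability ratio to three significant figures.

27.6

Let α = P_Na/P_K. GHK: Vm = 60.9·log₁₀[(Kₒ + α·Naₒ)/(Kᵢ + α·Naᵢ)].
10^(Vm/60.9) = 10^(41.0/60.9) = 4.7123
So 4.7123·(Kᵢ + α·Naᵢ) = Kₒ + α·Naₒ → α = (4.7123·95.5 − 8.5) / (147.0 − 4.7123·27.8)
α = (450 − 8.5) / (147.0 − 131) = 441.5/16 = 27.6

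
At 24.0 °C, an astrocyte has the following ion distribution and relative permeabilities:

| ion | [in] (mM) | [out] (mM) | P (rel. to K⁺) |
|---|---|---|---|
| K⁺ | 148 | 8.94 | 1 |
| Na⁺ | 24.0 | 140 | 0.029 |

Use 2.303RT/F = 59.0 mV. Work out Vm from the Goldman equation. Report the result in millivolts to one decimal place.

-62.4 mV

Vm = 59.0 · log₁₀[(Σ P·[cation]ₒ + Σ P·[anion]ᵢ) / (Σ P·[cation]ᵢ + Σ P·[anion]ₒ)]
Numerator = 1×8.94 + 0.029×140 = 13
Denominator = 1×148 + 0.029×24.0 = 148.7
Vm = 59.0 · log₁₀(0.087427) = 59.0 × (-1.0584) = -62.44 mV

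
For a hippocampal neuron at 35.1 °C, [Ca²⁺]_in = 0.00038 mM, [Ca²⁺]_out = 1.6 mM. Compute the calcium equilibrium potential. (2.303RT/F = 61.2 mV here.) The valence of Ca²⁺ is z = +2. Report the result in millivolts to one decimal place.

E = (61.2/z) · log₁₀([Ca²⁺]_out/[Ca²⁺]_in) with z = +2.
= (61.2/2) · log₁₀(1.6/0.00038) = 30.60 · log₁₀(4211)
= 30.60 · (3.6243) = 110.90 mV

110.9 mV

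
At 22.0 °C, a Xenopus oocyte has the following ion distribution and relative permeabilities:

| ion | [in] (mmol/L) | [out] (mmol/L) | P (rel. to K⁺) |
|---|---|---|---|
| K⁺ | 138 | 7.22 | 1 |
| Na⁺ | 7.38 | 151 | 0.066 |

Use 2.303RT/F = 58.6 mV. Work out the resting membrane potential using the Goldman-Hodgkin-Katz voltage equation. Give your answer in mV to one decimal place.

Vm = 58.6 · log₁₀[(Σ P·[cation]ₒ + Σ P·[anion]ᵢ) / (Σ P·[cation]ᵢ + Σ P·[anion]ₒ)]
Numerator = 1×7.22 + 0.066×151 = 17.19
Denominator = 1×138 + 0.066×7.38 = 138.5
Vm = 58.6 · log₁₀(0.1241) = 58.6 × (-0.9062) = -53.11 mV

-53.1 mV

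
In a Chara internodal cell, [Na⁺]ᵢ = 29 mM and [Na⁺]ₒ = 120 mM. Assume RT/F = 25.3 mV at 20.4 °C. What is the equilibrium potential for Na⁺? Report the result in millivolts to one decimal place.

E = (25.3/z) · ln([Na⁺]_out/[Na⁺]_in) with z = +1.
= (25.3/1) · ln(120/29) = 25.30 · ln(4.138)
= 25.30 · (1.4202) = 35.93 mV

35.9 mV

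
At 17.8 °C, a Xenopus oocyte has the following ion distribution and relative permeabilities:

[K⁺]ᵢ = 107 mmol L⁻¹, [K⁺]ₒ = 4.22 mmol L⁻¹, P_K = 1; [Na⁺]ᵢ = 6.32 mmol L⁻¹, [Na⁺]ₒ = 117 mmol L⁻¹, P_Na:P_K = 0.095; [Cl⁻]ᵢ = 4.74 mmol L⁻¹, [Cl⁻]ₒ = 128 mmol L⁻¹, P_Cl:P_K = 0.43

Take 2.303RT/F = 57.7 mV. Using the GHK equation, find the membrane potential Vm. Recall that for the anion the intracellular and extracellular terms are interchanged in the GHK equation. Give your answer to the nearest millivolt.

-56 mV

Vm = 57.7 · log₁₀[(Σ P·[cation]ₒ + Σ P·[anion]ᵢ) / (Σ P·[cation]ᵢ + Σ P·[anion]ₒ)]
Numerator = 1×4.22 + 0.095×117 + 0.43×4.74 = 17.37
Denominator = 1×107 + 0.095×6.32 + 0.43×128 = 162.6
Vm = 57.7 · log₁₀(0.10682) = 57.7 × (-0.9713) = -56.05 mV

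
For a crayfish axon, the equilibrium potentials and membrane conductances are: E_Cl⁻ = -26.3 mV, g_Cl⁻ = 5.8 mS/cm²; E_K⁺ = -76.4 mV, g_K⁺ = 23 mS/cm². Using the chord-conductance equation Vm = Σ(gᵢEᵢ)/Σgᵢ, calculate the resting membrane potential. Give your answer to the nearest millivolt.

-66 mV

Σ gᵢEᵢ = 5.8·(-26.3) + 23·(-76.4) = -1909.74
Σ gᵢ = 5.8 + 23 = 28.8
Vm = -1909.74 / 28.8 = -66.31 mV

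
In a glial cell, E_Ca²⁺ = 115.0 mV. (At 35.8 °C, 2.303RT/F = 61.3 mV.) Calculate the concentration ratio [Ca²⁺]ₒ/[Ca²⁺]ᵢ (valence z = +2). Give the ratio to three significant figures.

log₁₀([out]/[in]) = E·z/(61.3) = 115.0 × 2 / 61.3 = 3.7520
[out]/[in] = 10^(3.7520) = 5650

5650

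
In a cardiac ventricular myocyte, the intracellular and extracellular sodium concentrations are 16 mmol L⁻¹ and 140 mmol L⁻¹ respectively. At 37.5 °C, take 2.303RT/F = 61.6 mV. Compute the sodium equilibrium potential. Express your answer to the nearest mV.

E = (61.6/z) · log₁₀([Na⁺]_out/[Na⁺]_in) with z = +1.
= (61.6/1) · log₁₀(140/16) = 61.60 · log₁₀(8.75)
= 61.60 · (0.9420) = 58.03 mV

58 mV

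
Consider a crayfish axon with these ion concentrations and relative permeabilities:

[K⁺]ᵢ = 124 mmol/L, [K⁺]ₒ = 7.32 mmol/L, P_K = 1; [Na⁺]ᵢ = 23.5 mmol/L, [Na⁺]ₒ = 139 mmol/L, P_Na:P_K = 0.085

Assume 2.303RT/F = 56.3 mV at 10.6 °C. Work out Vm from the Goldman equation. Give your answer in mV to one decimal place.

-46.1 mV

Vm = 56.3 · log₁₀[(Σ P·[cation]ₒ + Σ P·[anion]ᵢ) / (Σ P·[cation]ᵢ + Σ P·[anion]ₒ)]
Numerator = 1×7.32 + 0.085×139 = 19.14
Denominator = 1×124 + 0.085×23.5 = 126
Vm = 56.3 · log₁₀(0.15187) = 56.3 × (-0.8185) = -46.08 mV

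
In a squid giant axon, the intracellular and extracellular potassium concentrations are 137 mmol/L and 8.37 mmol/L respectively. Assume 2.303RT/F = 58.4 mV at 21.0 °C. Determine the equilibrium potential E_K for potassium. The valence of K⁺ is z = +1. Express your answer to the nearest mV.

-71 mV

E = (58.4/z) · log₁₀([K⁺]_out/[K⁺]_in) with z = +1.
= (58.4/1) · log₁₀(8.37/137) = 58.40 · log₁₀(0.06109)
= 58.40 · (-1.2140) = -70.90 mV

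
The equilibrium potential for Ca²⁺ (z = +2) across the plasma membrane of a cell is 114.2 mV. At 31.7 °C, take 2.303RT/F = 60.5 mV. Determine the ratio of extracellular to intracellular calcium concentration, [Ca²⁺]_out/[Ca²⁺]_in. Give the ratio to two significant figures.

6000

log₁₀([out]/[in]) = E·z/(60.5) = 114.2 × 2 / 60.5 = 3.7752
[out]/[in] = 10^(3.7752) = 5959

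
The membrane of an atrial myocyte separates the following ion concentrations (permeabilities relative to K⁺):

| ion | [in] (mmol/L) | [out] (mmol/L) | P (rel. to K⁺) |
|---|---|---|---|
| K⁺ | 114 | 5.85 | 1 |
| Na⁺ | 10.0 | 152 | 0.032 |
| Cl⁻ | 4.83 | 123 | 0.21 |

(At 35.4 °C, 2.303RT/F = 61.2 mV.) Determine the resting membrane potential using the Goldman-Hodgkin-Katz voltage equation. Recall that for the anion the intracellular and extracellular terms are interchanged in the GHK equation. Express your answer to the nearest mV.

Vm = 61.2 · log₁₀[(Σ P·[cation]ₒ + Σ P·[anion]ᵢ) / (Σ P·[cation]ᵢ + Σ P·[anion]ₒ)]
Numerator = 1×5.85 + 0.032×152 + 0.21×4.83 = 11.73
Denominator = 1×114 + 0.032×10.0 + 0.21×123 = 140.1
Vm = 61.2 · log₁₀(0.083684) = 61.2 × (-1.0774) = -65.93 mV

-66 mV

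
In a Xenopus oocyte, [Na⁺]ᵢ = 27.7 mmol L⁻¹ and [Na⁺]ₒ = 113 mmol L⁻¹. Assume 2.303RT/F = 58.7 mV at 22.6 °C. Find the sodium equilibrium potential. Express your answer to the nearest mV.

E = (58.7/z) · log₁₀([Na⁺]_out/[Na⁺]_in) with z = +1.
= (58.7/1) · log₁₀(113/27.7) = 58.70 · log₁₀(4.079)
= 58.70 · (0.6106) = 35.84 mV

36 mV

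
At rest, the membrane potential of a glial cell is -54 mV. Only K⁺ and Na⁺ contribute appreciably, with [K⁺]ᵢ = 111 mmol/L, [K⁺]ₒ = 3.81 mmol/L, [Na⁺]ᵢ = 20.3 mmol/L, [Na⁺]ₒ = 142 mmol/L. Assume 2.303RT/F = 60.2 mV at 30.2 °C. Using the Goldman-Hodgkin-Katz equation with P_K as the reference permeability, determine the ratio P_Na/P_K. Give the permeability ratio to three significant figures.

0.0736

Let α = P_Na/P_K. GHK: Vm = 60.2·log₁₀[(Kₒ + α·Naₒ)/(Kᵢ + α·Naᵢ)].
10^(Vm/60.2) = 10^(-54.0/60.2) = 0.12676
So 0.12676·(Kᵢ + α·Naᵢ) = Kₒ + α·Naₒ → α = (0.12676·111.0 − 3.81) / (142.0 − 0.12676·20.3)
α = (14.07 − 3.81) / (142.0 − 2.573) = 10.26/139.4 = 0.07359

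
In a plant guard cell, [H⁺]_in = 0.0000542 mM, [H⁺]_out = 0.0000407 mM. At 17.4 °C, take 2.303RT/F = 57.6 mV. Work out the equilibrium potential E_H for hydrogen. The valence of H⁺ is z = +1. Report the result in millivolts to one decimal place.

E = (57.6/z) · log₁₀([H⁺]_out/[H⁺]_in) with z = +1.
= (57.6/1) · log₁₀(0.0000407/0.0000542) = 57.60 · log₁₀(0.7509)
= 57.60 · (-0.1244) = -7.17 mV

-7.2 mV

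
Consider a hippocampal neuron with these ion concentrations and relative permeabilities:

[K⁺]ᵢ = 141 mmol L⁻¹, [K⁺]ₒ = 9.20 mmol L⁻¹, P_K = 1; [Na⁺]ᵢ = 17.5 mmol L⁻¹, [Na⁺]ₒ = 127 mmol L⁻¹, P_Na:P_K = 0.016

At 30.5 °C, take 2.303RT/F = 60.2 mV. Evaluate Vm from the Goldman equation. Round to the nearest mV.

-66 mV

Vm = 60.2 · log₁₀[(Σ P·[cation]ₒ + Σ P·[anion]ᵢ) / (Σ P·[cation]ᵢ + Σ P·[anion]ₒ)]
Numerator = 1×9.20 + 0.016×127 = 11.23
Denominator = 1×141 + 0.016×17.5 = 141.3
Vm = 60.2 · log₁₀(0.079502) = 60.2 × (-1.0996) = -66.20 mV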